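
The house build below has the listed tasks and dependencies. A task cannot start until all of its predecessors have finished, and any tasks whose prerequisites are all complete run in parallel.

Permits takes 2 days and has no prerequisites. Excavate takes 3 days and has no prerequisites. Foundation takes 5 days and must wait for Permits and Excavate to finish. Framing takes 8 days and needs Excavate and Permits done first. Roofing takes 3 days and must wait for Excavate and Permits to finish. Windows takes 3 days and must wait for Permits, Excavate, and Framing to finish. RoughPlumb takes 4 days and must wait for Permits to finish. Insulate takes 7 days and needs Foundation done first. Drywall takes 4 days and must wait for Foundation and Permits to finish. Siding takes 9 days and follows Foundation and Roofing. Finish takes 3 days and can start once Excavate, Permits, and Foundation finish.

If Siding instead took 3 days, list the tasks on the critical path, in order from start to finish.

Baseline: Excavate→Foundation→Siding = 3+5+9 = 17 → 17 days.
Siding lies on that path, so at 3 days the path becomes 11 days.
New critical path: Excavate→Foundation→Insulate = 3+5+7 = 15 ⇒ 15 days.

Excavate, Foundation, Insulate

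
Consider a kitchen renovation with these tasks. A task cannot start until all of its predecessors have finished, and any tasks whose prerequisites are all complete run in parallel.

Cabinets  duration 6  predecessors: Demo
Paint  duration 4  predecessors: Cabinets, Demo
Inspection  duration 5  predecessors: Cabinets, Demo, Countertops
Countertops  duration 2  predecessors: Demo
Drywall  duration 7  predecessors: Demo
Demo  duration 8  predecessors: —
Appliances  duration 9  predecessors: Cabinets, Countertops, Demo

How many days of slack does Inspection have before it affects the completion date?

4

Demo→Cabinets→Appliances = 8+6+9 = 23 sets the makespan at 23 days.
Longest path through Inspection: 19 days (earliest finish 19, latest finish 23).
So Inspection can slip 23 − 19 = 4 days.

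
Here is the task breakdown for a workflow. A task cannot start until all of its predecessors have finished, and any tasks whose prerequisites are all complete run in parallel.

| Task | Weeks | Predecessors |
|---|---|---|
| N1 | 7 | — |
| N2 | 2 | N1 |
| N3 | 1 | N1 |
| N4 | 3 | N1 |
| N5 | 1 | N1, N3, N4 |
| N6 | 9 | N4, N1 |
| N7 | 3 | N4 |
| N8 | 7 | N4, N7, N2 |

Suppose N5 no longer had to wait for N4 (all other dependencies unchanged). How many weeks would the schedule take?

20

Original critical path: N1→N4→N7→N8 = 7+3+3+7 = 20 ⇒ 20 weeks.
Without N4→N5, N5's earliest start moves from 10 to 8.
After: N1→N4→N7→N8 = 7+3+3+7 = 20 → 20 weeks.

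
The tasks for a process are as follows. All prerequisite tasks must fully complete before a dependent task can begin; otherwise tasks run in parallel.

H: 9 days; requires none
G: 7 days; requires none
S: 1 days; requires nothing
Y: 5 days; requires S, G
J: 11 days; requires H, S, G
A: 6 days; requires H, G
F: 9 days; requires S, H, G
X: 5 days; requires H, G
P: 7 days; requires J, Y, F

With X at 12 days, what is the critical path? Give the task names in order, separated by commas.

Baseline: H→J→P = 9+11+7 = 27 → 27 days.
X has 13 days of float (longest path through it is 14).
No other chain overtakes it, so the finish is 27 days.

H, J, P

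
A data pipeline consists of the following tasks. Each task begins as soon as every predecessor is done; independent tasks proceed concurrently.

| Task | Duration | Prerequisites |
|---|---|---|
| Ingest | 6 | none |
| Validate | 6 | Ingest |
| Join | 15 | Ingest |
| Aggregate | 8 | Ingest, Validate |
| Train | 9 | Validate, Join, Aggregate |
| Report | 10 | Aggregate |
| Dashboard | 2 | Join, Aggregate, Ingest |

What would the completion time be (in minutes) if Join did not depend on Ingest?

30

Original critical path: Ingest→Validate→Aggregate→Report = 6+6+8+10 = 30 ⇒ 30 minutes.
Without Ingest→Join, Join's earliest start moves from 6 to 0.
The longest chain is now Ingest→Validate→Aggregate→Report = 6+6+8+10 = 30, so the plan takes 30 minutes.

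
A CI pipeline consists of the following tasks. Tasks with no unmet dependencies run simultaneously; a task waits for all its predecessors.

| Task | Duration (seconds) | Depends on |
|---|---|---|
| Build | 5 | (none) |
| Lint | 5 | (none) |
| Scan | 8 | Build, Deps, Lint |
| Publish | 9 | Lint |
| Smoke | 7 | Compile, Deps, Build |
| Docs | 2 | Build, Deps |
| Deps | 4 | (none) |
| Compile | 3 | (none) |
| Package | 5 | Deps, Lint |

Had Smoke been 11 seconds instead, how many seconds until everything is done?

The binding path is Lint→Publish = 5+9 = 14; finish at 14 seconds.
Smoke has 2 seconds of float (longest path through it is 12).
Now Build→Smoke = 5+11 = 16 is longest, so the finish becomes 16 seconds.

16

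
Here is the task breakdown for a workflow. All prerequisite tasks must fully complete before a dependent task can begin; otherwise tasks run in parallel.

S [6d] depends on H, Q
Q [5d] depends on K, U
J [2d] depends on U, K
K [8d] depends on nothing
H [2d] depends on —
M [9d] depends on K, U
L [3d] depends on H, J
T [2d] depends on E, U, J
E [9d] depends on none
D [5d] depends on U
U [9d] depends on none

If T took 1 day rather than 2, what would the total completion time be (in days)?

As given, the longest chain is U→Q→S = 9+5+6 = 20, so the finish is 20 days.
The longest path through T is only 13 days, so T has float 7.
The critical path is still U→Q→S; finish is now 20 days.

20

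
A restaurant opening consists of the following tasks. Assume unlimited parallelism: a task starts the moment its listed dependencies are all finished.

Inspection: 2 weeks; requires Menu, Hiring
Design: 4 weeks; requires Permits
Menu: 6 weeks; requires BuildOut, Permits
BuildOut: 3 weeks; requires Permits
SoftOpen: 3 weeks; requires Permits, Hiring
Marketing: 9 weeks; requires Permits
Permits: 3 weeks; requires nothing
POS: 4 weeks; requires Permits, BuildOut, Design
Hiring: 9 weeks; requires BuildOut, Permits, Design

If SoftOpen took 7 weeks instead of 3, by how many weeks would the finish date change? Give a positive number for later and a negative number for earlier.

As given, the longest chain is Permits→Design→Hiring→SoftOpen = 3+4+9+3 = 19, so the finish is 19 weeks.
SoftOpen is on the critical path; changing it to 7 makes that path 23 weeks.
That remains the longest chain; total 23 weeks.
Change in finish: 23 − 19 = +4 weeks.

4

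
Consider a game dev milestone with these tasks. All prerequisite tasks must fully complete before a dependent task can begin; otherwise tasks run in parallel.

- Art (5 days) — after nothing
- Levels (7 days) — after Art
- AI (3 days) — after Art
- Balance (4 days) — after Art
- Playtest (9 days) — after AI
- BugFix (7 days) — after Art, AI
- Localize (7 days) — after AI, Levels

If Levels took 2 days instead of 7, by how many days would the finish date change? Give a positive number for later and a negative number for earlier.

-2

Critical path before the change: Art→Levels→Localize = 5+7+7 = 19 giving 19 days.
Since Levels is critical, the -5 change carries straight to that chain (now 14 days).
The binding chain switches to Art→AI→Playtest = 5+3+9 = 17; finish 17 days.
Change in finish: 17 − 19 = -2 days.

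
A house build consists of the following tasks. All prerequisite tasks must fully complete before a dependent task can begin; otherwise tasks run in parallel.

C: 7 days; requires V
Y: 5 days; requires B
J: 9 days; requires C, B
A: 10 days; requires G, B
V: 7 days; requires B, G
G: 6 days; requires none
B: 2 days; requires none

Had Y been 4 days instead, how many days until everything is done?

As given, the longest chain is G→V→C→J = 6+7+7+9 = 29, so the finish is 29 days.
Y is off the critical path — its longest chain is 7 days, giving 22 of slack.
No other chain overtakes it, so the finish is 29 days.

29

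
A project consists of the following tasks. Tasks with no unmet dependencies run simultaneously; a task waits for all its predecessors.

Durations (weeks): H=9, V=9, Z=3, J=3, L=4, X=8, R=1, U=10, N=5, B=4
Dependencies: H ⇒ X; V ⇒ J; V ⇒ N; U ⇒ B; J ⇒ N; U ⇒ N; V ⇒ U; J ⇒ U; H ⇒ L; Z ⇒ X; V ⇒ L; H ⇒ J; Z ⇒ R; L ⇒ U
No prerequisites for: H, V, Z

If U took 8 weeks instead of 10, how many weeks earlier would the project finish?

2

Critical path before the change: H→L→U→N = 9+4+10+5 = 28 giving 28 weeks.
Since U is critical, the -2 change carries straight to that chain (now 26 weeks).
That remains the longest chain; total 26 weeks.
Change in finish: 26 − 28 = -2 weeks.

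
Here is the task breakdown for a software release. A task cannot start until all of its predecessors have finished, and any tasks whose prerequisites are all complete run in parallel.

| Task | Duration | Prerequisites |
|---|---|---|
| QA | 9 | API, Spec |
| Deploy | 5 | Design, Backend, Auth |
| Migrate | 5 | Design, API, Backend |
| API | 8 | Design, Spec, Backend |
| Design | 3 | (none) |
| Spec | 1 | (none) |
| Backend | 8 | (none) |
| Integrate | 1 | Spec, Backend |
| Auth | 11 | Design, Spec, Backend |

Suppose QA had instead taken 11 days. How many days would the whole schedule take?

27

Actual critical path: Backend→API→QA = 8+8+9 = 25 ⇒ 25 days.
QA is on the critical path; changing it to 11 makes that path 27 days.
That remains the longest chain; total 27 days.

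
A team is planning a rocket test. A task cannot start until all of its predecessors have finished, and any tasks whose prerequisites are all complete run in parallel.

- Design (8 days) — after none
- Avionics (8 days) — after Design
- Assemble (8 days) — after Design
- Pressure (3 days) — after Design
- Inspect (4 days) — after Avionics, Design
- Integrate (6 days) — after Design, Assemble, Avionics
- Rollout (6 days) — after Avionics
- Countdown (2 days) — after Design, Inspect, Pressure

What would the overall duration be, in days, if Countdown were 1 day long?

Baseline: Design→Avionics→Inspect→Countdown = 8+8+4+2 = 22 → 22 days.
Countdown is on the critical path; changing it to 1 makes that path 21 days.
The binding chain switches to Design→Avionics→Integrate = 8+8+6 = 22; finish 22 days.

22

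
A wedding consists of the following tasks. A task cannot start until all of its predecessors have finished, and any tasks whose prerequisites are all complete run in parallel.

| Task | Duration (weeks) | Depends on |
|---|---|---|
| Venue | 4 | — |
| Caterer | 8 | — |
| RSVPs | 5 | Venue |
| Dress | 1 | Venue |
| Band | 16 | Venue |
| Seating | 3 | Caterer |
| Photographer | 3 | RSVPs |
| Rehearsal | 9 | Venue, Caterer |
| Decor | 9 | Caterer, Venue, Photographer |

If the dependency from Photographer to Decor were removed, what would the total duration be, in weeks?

20

With the dependency in place, Venue→RSVPs→Photographer→Decor = 4+5+3+9 = 21 sets the finish at 21 weeks.
Without Photographer→Decor, Decor's earliest start moves from 12 to 8.
The longest chain is now Venue→Band = 4+16 = 20, so the project takes 20 weeks.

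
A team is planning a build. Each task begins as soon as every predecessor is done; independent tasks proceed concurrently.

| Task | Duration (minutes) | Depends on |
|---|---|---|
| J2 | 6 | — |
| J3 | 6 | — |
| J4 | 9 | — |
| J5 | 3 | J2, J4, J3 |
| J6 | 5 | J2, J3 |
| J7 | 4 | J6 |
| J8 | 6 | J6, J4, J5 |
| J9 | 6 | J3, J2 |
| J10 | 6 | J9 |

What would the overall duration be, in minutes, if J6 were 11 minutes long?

23

Actual critical path: J2→J9→J10 = 6+6+6 = 18 ⇒ 18 minutes.
J6 has 1 minute of float (longest path through it is 17).
The binding chain switches to J2→J6→J8 = 6+11+6 = 23; finish 23 minutes.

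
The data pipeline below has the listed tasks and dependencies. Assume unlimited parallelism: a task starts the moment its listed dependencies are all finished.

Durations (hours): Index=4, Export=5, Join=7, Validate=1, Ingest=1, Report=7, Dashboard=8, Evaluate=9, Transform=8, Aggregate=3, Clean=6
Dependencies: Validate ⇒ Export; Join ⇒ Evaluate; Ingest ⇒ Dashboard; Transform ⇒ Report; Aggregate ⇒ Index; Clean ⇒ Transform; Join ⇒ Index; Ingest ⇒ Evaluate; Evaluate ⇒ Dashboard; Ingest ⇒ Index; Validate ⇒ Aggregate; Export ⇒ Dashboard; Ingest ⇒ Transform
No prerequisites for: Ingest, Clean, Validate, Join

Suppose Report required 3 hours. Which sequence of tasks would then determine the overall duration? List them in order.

Baseline: Join→Evaluate→Dashboard = 7+9+8 = 24 → 24 hours.
The longest path through Report is only 21 hours, so Report has float 3.
No other chain overtakes it, so the finish is 24 hours.

Join, Evaluate, Dashboard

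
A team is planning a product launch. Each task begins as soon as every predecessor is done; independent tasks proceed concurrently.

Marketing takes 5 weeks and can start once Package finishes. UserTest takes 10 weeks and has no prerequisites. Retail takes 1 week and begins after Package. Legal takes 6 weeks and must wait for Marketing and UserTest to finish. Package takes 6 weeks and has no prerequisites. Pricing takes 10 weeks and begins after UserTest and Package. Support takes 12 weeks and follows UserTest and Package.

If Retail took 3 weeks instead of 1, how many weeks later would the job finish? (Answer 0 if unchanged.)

Critical path before the change: UserTest→Support = 10+12 = 22 giving 22 weeks.
The longest path through Retail is only 7 weeks, so Retail has float 15.
The critical path is still UserTest→Support; finish is now 22 weeks.
Change in finish: 22 − 22 = +0 weeks.

0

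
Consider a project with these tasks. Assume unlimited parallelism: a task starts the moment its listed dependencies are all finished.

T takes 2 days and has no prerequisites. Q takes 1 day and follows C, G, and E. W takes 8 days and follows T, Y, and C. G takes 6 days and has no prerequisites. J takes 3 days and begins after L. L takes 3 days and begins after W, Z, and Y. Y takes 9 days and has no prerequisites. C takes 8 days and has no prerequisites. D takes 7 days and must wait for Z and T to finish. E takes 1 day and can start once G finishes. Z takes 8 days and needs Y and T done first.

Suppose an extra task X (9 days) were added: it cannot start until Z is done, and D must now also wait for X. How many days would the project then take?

Originally the project takes 24 days.
With X inserted, D now waits for max(Z, T, X).
New critical path: Y→Z→X→D = 9+8+9+7 = 33 ⇒ 33 days.

33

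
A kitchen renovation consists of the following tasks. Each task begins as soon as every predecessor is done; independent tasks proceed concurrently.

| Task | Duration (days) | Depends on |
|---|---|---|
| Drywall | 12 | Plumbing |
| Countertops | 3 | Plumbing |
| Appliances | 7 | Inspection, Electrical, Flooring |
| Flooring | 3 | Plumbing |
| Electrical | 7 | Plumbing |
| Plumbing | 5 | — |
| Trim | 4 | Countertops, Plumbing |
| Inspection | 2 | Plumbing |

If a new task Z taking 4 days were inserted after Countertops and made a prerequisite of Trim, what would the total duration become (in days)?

Originally the job takes 19 days.
With Z inserted, Trim now waits for max(Countertops, Plumbing, Z).
New critical path: Plumbing→Electrical→Appliances = 5+7+7 = 19 ⇒ 19 days.

19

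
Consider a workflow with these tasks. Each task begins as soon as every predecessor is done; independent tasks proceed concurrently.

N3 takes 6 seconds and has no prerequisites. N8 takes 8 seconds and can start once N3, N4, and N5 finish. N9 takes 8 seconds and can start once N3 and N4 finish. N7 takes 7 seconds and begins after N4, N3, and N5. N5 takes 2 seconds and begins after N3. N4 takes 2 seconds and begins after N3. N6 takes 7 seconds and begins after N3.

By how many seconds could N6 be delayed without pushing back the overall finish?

Critical path: N3→N4→N8 = 6+2+8 = 16, so the finish is 16 seconds.
N6 finishes as early as 13 and must finish by 16.
Slack of N6 = 9 − 6 = 3 seconds.

3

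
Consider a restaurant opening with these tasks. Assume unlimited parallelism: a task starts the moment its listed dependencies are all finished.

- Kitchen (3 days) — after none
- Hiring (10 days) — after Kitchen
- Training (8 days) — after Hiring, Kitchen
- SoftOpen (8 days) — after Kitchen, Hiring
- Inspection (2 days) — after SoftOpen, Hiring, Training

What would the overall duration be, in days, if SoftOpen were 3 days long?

23

Baseline: Kitchen→Hiring→SoftOpen→Inspection = 3+10+8+2 = 23 → 23 days.
SoftOpen lies on that path, so at 3 days the path becomes 18 days.
The binding chain switches to Kitchen→Hiring→Training→Inspection = 3+10+8+2 = 23; finish 23 days.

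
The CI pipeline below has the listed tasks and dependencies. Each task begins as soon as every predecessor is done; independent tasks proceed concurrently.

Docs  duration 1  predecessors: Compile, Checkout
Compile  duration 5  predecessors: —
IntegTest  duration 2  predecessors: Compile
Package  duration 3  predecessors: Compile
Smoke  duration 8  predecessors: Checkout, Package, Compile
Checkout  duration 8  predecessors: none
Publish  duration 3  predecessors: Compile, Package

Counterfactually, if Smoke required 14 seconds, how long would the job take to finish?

22

The binding path is Checkout→Smoke = 8+8 = 16; finish at 16 seconds.
Since Smoke is critical, the +6 change carries straight to that chain (now 22 seconds).
No other chain overtakes it, so the finish is 22 seconds.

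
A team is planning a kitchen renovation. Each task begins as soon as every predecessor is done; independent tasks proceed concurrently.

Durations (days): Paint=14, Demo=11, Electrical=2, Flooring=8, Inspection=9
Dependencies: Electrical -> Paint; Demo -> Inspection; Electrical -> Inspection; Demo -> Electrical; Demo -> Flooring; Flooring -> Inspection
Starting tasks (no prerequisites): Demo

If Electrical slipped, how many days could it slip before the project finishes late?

Critical path: Demo→Flooring→Inspection = 11+8+9 = 28, so the finish is 28 days.
The longest chain containing Electrical totals 27 days.
Slack of Electrical = 12 − 11 = 1 day.

1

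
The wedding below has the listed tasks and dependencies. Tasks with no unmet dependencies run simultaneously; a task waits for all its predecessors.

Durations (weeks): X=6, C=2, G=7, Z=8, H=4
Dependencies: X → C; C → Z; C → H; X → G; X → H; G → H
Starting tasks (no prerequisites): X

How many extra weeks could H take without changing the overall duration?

Critical path: X→G→H = 6+7+4 = 17, so the finish is 17 weeks.
Longest path through H: 17 weeks (earliest finish 17, latest finish 17).
Slack of H = 13 − 13 = 0 weeks.

0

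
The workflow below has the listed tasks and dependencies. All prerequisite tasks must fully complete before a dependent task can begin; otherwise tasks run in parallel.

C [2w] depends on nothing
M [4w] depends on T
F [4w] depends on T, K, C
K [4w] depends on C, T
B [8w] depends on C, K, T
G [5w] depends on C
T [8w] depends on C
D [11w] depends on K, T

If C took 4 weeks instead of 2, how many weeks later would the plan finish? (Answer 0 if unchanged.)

2

Baseline: C→T→K→D = 2+8+4+11 = 25 → 25 weeks.
C lies on that path, so at 4 weeks the path becomes 27 weeks.
The critical path is still C→T→K→D; finish is now 27 weeks.
Change in finish: 27 − 25 = +2 weeks.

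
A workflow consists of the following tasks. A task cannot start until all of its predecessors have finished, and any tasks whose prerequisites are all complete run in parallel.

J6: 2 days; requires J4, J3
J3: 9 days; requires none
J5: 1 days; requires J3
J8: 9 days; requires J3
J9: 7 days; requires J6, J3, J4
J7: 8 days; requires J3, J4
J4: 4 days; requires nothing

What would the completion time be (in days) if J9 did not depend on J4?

With the dependency in place, J3→J6→J9 = 9+2+7 = 18 sets the finish at 18 days.
Dropping J4→J9 doesn't change J9's earliest start (11); another predecessor still binds.
New critical path: J3→J6→J9 = 9+2+7 = 18 ⇒ 18 days.

18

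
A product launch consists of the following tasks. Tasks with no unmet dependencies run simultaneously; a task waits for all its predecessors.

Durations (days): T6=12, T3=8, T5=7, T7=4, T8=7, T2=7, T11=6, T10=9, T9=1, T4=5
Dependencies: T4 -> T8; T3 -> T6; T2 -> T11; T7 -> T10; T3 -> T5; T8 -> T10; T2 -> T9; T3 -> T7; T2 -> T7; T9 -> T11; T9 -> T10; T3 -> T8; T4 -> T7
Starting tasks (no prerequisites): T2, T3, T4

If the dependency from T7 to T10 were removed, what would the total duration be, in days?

24

With the dependency in place, T3→T8→T10 = 8+7+9 = 24 sets the finish at 24 days.
Dropping T7→T10 doesn't change T10's earliest start (15); another predecessor still binds.
After: T3→T8→T10 = 8+7+9 = 24 → 24 days.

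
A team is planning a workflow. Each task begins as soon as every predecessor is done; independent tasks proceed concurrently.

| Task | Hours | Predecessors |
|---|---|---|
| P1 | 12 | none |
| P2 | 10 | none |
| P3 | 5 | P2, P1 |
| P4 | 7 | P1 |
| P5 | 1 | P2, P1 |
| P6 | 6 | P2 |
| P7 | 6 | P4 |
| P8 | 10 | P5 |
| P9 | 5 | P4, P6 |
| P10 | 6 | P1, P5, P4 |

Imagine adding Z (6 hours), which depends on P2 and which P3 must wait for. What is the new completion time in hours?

25

Originally the plan takes 25 hours.
With Z inserted, P3 now waits for max(P2, P1, Z).
New critical path: P1→P4→P7 = 12+7+6 = 25 ⇒ 25 hours.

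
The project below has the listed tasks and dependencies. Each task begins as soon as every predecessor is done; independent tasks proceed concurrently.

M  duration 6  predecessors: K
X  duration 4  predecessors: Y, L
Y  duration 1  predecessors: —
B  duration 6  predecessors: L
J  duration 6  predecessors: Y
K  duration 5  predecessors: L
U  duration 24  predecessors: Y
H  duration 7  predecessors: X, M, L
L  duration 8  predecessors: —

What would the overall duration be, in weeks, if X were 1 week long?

Critical path before the change: L→K→M→H = 8+5+6+7 = 26 giving 26 weeks.
X has 7 weeks of float (longest path through it is 19).
That remains the longest chain; total 26 weeks.

26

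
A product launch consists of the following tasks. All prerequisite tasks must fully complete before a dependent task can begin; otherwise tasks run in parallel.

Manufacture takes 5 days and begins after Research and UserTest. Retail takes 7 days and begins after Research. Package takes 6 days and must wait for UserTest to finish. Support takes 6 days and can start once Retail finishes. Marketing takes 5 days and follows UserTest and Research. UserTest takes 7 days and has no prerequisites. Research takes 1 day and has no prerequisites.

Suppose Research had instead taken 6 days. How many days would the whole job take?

19

The binding path is Research→Retail→Support = 1+7+6 = 14; finish at 14 days.
Research is on the critical path; changing it to 6 makes that path 19 days.
No other chain overtakes it, so the finish is 19 days.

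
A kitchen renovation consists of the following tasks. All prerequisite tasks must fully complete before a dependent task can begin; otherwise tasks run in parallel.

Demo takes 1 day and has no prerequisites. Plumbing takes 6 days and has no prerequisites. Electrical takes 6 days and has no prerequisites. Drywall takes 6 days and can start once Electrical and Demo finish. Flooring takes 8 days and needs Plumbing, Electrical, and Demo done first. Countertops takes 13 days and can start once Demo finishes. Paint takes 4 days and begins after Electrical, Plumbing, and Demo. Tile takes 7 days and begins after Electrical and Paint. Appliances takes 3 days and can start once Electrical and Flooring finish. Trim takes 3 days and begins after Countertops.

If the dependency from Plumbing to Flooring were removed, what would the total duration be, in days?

Before: longest chain Demo→Countertops→Trim = 1+13+3 = 17, finish 17.
Dropping Plumbing→Flooring doesn't change Flooring's earliest start (6); another predecessor still binds.
After: Demo→Countertops→Trim = 1+13+3 = 17 → 17 days.

17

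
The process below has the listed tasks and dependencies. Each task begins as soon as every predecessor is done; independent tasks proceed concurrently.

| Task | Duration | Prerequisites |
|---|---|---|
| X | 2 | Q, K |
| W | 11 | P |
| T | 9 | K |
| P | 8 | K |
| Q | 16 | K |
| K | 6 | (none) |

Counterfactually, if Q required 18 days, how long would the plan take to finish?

Baseline: K→P→W = 6+8+11 = 25 → 25 days.
The longest path through Q is only 24 days, so Q has float 1.
New critical path: K→Q→X = 6+18+2 = 26 ⇒ 26 days.

26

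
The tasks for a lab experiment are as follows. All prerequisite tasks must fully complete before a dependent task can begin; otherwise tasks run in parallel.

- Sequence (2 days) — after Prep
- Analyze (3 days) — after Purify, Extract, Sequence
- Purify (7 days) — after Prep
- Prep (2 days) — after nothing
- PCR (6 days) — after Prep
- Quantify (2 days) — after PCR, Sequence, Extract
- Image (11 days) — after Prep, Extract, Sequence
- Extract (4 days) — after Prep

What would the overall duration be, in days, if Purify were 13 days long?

As given, the longest chain is Prep→Extract→Image = 2+4+11 = 17, so the finish is 17 days.
Purify has 5 days of float (longest path through it is 12).
New critical path: Prep→Purify→Analyze = 2+13+3 = 18 ⇒ 18 days.

18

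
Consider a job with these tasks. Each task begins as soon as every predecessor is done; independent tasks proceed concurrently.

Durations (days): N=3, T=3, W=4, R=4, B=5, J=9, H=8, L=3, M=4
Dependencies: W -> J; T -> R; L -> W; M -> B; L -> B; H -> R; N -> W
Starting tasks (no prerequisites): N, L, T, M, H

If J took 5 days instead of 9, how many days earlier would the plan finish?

The binding path is N→W→J = 3+4+9 = 16; finish at 16 days.
Since J is critical, the -4 change carries straight to that chain (now 12 days).
No other chain overtakes it, so the finish is 12 days.
Change in finish: 12 − 16 = -4 days.

4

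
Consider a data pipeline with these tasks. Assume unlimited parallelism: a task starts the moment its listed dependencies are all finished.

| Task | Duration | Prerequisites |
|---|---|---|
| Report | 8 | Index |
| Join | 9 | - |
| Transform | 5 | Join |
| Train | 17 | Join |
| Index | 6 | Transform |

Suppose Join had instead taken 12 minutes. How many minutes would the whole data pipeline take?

31

Baseline: Join→Transform→Index→Report = 9+5+6+8 = 28 → 28 minutes.
Join lies on that path, so at 12 minutes the path becomes 31 minutes.
No other chain overtakes it, so the finish is 31 minutes.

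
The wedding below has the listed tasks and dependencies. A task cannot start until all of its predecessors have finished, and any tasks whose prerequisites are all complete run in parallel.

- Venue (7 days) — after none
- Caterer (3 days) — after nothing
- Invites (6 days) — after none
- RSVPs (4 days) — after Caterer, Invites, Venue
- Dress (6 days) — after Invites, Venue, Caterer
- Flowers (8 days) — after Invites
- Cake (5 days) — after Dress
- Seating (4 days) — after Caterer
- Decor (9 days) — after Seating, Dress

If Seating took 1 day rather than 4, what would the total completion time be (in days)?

The binding path is Venue→Dress→Decor = 7+6+9 = 22; finish at 22 days.
The longest path through Seating is only 16 days, so Seating has float 6.
No other chain overtakes it, so the finish is 22 days.

22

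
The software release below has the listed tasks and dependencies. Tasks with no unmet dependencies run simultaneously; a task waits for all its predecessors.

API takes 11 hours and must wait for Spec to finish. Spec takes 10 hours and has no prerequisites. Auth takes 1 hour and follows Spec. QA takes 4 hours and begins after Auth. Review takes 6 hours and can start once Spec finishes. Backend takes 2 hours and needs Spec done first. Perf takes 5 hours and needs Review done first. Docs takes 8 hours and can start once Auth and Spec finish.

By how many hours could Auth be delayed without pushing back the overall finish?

2

Spec→API = 10+11 = 21 sets the makespan at 21 hours.
Auth finishes as early as 11 and must finish by 13.
Slack of Auth = 12 − 10 = 2 hours.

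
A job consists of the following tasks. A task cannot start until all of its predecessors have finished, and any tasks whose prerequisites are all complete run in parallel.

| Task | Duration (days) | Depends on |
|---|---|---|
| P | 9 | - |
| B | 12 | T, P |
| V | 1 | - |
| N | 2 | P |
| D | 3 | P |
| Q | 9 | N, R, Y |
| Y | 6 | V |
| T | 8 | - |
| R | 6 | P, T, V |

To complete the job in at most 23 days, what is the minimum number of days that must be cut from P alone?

1

Current finish: 24 days; target: 23.
P is on every critical path, so each day cut from P cuts the finish by one (this holds down to a finish of 23).
Need 24 − 23 = 1 day off P → P becomes 8 days, finish becomes 23.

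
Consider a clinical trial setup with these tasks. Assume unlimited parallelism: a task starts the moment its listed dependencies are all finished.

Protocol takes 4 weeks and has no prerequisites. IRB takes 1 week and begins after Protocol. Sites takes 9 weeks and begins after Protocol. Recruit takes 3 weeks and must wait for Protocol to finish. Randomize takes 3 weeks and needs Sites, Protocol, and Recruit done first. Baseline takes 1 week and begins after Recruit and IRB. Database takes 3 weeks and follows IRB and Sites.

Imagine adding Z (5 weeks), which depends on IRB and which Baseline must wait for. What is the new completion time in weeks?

Originally the project takes 16 weeks.
With Z inserted, Baseline now waits for max(Recruit, IRB, Z).
New critical path: Protocol→Sites→Randomize = 4+9+3 = 16 ⇒ 16 weeks.

16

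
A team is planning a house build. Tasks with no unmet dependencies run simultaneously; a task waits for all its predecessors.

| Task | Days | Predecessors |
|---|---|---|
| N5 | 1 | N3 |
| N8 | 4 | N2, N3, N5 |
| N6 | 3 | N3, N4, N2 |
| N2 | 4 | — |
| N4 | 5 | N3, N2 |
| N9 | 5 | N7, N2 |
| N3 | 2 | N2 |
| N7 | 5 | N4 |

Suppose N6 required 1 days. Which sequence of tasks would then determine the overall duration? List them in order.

Critical path before the change: N2→N3→N4→N7→N9 = 4+2+5+5+5 = 21 giving 21 days.
N6 has 7 days of float (longest path through it is 14).
No other chain overtakes it, so the finish is 21 days.

N2, N3, N4, N7, N9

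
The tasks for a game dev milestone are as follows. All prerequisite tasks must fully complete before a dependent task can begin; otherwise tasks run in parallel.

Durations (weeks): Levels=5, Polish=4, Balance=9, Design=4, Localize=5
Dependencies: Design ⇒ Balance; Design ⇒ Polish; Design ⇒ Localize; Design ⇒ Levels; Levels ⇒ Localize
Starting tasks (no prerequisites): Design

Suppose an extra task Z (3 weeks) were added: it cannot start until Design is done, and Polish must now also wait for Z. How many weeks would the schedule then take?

Originally the schedule takes 14 weeks.
With Z inserted, Polish now waits for max(Design, Z).
New critical path: Design→Levels→Localize = 4+5+5 = 14 ⇒ 14 weeks.

14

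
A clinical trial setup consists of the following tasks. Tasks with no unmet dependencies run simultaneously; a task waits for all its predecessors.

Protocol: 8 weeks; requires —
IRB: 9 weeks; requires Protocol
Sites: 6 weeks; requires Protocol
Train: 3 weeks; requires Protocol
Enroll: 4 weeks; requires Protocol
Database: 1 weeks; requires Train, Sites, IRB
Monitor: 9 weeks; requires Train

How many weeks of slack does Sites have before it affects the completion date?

5

The longest chain is Protocol→Train→Monitor = 8+3+9 = 20; overall finish 20 weeks.
The longest chain containing Sites totals 15 weeks.
Float = 20 − 15 = 5.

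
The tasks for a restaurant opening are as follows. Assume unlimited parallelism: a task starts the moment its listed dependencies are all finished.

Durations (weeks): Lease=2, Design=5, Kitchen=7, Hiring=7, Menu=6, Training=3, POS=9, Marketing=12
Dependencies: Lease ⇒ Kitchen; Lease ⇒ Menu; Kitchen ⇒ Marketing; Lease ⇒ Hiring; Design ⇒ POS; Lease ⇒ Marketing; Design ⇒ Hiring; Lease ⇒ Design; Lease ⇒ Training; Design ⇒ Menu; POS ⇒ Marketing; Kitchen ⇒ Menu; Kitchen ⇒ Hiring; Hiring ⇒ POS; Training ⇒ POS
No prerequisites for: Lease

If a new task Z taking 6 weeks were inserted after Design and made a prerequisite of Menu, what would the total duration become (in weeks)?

37

Originally the restaurant opening takes 37 weeks.
With Z inserted, Menu now waits for max(Lease, Kitchen, Design, Z).
New critical path: Lease→Kitchen→Hiring→POS→Marketing = 2+7+7+9+12 = 37 ⇒ 37 weeks.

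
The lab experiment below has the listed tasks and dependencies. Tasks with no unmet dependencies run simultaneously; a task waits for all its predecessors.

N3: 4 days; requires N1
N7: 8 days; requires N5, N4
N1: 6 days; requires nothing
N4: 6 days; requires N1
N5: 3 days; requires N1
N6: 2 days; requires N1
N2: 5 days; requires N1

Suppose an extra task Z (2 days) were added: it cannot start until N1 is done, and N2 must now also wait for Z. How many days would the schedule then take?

Originally the schedule takes 20 days.
With Z inserted, N2 now waits for max(N1, Z).
New critical path: N1→N4→N7 = 6+6+8 = 20 ⇒ 20 days.

20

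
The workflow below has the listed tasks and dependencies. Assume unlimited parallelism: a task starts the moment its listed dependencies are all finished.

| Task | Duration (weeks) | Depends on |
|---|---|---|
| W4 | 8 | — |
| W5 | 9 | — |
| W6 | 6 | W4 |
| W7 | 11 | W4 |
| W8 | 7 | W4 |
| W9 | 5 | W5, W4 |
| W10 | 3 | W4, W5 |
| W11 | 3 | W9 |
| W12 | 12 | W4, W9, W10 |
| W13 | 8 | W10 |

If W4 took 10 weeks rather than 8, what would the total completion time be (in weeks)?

Baseline: W5→W9→W12 = 9+5+12 = 26 → 26 weeks.
W4 has 1 week of float (longest path through it is 25).
Now W4→W9→W12 = 10+5+12 = 27 is longest, so the finish becomes 27 weeks.

27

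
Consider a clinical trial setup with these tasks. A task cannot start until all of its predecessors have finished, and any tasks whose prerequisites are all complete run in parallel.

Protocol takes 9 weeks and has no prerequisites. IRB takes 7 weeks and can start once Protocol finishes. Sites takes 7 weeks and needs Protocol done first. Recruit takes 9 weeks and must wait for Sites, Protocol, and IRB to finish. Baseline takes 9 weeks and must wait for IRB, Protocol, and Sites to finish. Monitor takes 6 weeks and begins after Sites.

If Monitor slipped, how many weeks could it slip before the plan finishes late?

3

Protocol→IRB→Recruit = 9+7+9 = 25 sets the makespan at 25 weeks.
Monitor finishes as early as 22 and must finish by 25.
Float = 25 − 22 = 3.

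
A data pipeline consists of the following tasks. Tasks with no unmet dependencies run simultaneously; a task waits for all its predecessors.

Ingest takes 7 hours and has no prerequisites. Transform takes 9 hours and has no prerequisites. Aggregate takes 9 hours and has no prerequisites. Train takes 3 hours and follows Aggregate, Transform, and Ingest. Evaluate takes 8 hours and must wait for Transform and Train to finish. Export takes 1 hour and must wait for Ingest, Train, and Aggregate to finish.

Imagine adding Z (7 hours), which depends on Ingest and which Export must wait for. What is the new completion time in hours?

Originally the plan takes 20 hours.
With Z inserted, Export now waits for max(Ingest, Train, Aggregate, Z).
New critical path: Transform→Train→Evaluate = 9+3+8 = 20 ⇒ 20 hours.

20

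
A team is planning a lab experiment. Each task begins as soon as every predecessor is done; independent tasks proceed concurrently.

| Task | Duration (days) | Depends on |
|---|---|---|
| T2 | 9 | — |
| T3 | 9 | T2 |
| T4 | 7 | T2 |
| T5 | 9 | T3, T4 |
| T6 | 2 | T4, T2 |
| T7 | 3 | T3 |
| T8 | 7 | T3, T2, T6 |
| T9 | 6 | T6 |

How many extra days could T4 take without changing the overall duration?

2

T2→T3→T5 = 9+9+9 = 27 sets the makespan at 27 days.
T4 finishes as early as 16 and must finish by 18.
Slack of T4 = 11 − 9 = 2 days.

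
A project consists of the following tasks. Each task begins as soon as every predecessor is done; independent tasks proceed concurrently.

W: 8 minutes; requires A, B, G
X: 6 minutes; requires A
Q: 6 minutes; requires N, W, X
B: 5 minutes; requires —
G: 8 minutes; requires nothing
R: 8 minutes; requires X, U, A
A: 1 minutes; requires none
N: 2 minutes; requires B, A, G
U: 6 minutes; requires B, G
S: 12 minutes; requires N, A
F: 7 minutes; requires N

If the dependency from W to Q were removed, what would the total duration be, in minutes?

22

Before: longest chain G→U→R = 8+6+8 = 22, finish 22.
Without W→Q, Q's earliest start moves from 16 to 10.
New critical path: G→U→R = 8+6+8 = 22 ⇒ 22 minutes.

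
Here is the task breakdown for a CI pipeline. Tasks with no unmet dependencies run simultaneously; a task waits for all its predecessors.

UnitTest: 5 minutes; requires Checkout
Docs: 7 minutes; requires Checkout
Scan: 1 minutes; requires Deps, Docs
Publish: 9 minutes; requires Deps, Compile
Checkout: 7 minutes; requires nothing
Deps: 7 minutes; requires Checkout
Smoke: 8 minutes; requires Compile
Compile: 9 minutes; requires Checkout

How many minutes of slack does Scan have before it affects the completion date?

10

Checkout→Compile→Publish = 7+9+9 = 25 sets the makespan at 25 minutes.
The longest chain containing Scan totals 15 minutes.
Float = 25 − 15 = 10.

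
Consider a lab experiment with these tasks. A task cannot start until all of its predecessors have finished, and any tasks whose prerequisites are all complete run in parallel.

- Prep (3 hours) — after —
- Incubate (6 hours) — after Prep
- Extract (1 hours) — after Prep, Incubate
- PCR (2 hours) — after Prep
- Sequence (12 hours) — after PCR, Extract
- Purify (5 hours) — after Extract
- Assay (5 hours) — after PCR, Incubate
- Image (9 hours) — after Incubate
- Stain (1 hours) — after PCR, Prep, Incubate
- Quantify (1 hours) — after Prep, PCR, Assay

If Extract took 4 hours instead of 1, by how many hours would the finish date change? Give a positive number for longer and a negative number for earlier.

3

Baseline: Prep→Incubate→Extract→Sequence = 3+6+1+12 = 22 → 22 hours.
Extract is on the critical path; changing it to 4 makes that path 25 hours.
No other chain overtakes it, so the finish is 25 hours.
Change in finish: 25 − 22 = +3 hours.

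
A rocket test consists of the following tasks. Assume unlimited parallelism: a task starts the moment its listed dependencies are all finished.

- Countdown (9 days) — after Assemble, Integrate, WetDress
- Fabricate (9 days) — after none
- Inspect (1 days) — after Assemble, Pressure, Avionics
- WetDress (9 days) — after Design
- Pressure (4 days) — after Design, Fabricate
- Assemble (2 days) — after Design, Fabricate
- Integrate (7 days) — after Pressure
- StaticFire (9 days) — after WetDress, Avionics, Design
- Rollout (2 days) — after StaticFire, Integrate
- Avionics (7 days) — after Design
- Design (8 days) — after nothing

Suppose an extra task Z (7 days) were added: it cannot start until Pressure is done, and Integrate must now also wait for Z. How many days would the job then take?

Originally the job takes 29 days.
With Z inserted, Integrate now waits for max(Pressure, Z).
New critical path: Fabricate→Pressure→Z→Integrate→Countdown = 9+4+7+7+9 = 36 ⇒ 36 days.

36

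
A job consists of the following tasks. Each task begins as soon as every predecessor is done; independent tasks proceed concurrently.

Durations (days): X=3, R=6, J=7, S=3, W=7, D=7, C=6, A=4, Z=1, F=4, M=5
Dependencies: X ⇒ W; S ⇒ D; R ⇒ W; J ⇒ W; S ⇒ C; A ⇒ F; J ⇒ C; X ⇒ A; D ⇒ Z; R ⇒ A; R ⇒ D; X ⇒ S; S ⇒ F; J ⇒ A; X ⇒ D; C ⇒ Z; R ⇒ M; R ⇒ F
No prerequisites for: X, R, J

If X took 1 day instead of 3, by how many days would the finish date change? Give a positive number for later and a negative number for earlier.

Critical path before the change: J→A→F = 7+4+4 = 15 giving 15 days.
X is off the critical path — its longest chain is 14 days, giving 1 of slack.
The critical path is still J→A→F; finish is now 15 days.
Change in finish: 15 − 15 = +0 days.

0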